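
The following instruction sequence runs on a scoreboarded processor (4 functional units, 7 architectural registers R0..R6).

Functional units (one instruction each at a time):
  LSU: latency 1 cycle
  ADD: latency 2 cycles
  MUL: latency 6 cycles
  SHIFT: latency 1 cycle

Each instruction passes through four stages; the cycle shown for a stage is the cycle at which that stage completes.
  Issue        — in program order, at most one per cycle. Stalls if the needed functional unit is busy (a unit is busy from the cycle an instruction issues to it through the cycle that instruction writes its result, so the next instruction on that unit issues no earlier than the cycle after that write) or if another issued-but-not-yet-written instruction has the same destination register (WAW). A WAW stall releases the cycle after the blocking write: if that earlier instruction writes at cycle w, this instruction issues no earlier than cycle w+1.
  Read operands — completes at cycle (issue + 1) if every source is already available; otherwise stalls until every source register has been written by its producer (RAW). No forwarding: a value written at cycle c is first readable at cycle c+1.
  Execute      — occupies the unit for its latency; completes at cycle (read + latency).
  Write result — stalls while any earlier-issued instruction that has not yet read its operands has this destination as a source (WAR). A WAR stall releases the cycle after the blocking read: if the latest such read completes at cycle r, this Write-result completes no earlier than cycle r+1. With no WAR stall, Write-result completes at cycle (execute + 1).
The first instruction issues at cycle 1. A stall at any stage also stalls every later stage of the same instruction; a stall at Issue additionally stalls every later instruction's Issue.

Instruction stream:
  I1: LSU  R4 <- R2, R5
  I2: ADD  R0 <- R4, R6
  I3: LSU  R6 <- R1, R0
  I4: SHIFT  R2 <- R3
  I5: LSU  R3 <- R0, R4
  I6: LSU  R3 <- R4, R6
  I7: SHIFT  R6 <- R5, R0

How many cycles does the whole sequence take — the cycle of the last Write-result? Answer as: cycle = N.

cycle = 20

I1: IS=1 RO=2 EX=3 WR=4
I2: IS=2 RO=5 EX=7 WR=8  [RAW R4: wait I1 write@4]
I3: IS=5 RO=9 EX=10 WR=11  [struct: LSU busy until I1 writes@4; RAW R0: wait I2 write@8]
I4: IS=6 RO=7 EX=8 WR=9
I5: IS=12 RO=13 EX=14 WR=15  [struct: LSU busy until I3 writes@11]
I6: IS=16 RO=17 EX=18 WR=19  [struct: LSU busy until I5 writes@15]
I7: IS=17 RO=18 EX=19 WR=20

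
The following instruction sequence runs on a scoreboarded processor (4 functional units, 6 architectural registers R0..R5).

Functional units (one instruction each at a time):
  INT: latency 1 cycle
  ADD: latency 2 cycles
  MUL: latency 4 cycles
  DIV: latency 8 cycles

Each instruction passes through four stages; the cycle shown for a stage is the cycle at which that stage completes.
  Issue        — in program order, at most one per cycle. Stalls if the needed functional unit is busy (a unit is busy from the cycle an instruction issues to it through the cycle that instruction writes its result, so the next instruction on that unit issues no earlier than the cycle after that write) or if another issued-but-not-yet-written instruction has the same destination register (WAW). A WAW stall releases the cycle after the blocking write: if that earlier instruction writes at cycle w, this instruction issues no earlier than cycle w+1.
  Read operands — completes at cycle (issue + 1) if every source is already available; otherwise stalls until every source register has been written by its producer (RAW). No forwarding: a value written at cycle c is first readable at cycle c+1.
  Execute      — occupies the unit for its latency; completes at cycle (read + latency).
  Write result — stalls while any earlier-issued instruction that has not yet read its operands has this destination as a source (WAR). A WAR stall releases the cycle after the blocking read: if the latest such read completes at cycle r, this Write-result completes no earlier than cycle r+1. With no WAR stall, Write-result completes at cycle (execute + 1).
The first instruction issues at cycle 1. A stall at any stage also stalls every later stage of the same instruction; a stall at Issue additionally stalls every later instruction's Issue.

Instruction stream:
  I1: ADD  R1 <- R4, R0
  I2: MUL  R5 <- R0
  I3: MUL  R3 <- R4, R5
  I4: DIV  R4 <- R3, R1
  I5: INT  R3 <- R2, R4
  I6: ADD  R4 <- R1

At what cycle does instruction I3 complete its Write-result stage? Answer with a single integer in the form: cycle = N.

  I1 | 1 | 2 | 4 | 5
  I2 | 2 | 3 | 7 | 8
  I3 | 9 | 10 | 14 | 15   struct: MUL busy until I2 writes@8
  I4 | 10 | 16 | 24 | 25   RAW R3: wait I3 write@15
  I5 | 16 | 26 | 27 | 28   WAW R3: wait I3 write@15 · RAW R4: wait I4 write@25
  I6 | 26 | 27 | 29 | 30   WAW R4: wait I4 write@25

cycle = 15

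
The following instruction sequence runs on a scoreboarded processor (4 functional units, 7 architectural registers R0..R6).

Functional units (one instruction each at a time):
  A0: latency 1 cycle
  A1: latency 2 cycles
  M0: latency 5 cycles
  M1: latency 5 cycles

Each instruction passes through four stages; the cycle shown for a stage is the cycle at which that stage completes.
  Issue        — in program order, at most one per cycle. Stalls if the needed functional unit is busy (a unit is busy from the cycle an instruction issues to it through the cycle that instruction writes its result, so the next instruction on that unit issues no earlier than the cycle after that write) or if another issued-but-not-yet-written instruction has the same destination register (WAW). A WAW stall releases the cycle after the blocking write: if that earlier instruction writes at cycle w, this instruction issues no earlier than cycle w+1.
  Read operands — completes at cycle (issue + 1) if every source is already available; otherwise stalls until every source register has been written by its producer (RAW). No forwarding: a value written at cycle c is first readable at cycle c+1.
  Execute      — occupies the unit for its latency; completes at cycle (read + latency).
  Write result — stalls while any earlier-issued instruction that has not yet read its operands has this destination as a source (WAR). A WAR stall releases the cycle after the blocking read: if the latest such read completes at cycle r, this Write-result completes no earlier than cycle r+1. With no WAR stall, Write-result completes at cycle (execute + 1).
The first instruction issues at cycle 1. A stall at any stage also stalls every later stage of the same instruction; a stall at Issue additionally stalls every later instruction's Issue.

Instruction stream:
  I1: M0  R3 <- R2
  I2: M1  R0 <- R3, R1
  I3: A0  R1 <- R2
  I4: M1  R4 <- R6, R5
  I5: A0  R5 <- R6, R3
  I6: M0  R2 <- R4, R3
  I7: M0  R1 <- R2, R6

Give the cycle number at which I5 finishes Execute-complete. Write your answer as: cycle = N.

cycle = 19

c1: I1→M0
c2: I1 RO; I2→M1
c3: I3→A0
c4: I3 RO
c5: I3 EX
c7: I1 EX
c8: I1 WR R3
c9: I2 RO
c10: I3 WR R1
c14: I2 EX
c15: I2 WR R0
c16: I4→M1
c17: I4 RO; I5→A0
c18: I5 RO; I6→M0
c19: I5 EX
c20: I5 WR R5
c22: I4 EX
c23: I4 WR R4
c24: I6 RO
c29: I6 EX
c30: I6 WR R2
c31: I7→M0
c32: I7 RO
c37: I7 EX
c38: I7 WR R1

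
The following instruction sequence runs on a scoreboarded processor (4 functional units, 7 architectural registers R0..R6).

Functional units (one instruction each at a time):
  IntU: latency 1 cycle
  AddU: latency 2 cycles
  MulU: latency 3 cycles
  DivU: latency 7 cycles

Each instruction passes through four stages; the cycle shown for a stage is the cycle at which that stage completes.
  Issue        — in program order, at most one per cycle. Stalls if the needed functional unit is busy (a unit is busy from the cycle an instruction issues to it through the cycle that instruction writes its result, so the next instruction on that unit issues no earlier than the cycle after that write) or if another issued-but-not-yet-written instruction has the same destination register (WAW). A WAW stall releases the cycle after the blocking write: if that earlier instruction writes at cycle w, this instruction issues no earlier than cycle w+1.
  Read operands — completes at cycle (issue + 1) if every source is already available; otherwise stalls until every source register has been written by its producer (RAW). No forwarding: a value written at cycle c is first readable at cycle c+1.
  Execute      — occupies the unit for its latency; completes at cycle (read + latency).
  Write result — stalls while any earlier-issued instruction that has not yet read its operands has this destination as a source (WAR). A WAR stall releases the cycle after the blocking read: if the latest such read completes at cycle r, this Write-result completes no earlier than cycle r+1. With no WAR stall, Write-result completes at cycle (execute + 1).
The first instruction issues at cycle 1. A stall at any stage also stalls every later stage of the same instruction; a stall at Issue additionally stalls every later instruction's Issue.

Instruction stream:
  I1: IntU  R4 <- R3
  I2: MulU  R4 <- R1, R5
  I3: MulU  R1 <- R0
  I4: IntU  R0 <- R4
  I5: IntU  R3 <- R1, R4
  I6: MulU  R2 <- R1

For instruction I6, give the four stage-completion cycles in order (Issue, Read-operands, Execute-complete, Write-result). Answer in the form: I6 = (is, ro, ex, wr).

I6 = (17, 18, 21, 22)

cycle 1: I1 issues→IntU
cycle 2: I1 reads
cycle 3: I1 exec-done
cycle 4: I1 writes R4
cycle 5: I2 issues→MulU
cycle 6: I2 reads
cycle 9: I2 exec-done
cycle 10: I2 writes R4
cycle 11: I3 issues→MulU
cycle 12: I3 reads | I4 issues→IntU
cycle 13: I4 reads
cycle 14: I4 exec-done
cycle 15: I3 exec-done | I4 writes R0
cycle 16: I3 writes R1 | I5 issues→IntU
cycle 17: I5 reads | I6 issues→MulU
cycle 18: I5 exec-done | I6 reads
cycle 19: I5 writes R3
cycle 21: I6 exec-done
cycle 22: I6 writes R2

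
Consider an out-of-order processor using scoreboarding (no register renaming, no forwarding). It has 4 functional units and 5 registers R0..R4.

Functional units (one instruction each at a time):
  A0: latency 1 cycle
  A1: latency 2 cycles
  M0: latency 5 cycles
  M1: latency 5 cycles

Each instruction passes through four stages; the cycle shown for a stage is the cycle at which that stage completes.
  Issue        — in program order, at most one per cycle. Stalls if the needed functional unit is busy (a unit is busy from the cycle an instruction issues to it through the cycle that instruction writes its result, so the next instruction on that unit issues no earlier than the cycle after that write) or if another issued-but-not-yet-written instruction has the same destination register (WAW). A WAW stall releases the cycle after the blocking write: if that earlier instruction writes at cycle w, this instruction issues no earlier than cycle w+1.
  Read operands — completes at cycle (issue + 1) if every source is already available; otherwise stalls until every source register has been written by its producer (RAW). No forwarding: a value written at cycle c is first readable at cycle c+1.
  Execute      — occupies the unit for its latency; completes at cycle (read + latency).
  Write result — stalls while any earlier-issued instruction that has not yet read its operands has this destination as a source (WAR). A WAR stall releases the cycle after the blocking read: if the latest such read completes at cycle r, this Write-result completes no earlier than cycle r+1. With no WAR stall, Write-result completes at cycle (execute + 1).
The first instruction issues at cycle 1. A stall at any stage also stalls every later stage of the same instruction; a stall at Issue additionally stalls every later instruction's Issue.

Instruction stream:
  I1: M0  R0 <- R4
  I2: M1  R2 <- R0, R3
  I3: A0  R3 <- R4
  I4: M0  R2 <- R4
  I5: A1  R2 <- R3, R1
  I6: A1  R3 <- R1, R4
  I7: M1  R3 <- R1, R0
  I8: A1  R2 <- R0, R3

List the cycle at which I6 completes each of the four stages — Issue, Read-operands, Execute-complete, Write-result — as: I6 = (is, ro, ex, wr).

I6 = (29, 30, 32, 33)

[1] I1 dispatched to M0
[2] I1 operands ready | I2 dispatched to M1
[3] I3 dispatched to A0
[4] I3 operands ready
[5] I3 complete
[7] I1 complete
[8] R0←I1
[9] I2 operands ready
[10] R3←I3
[14] I2 complete
[15] R2←I2
[16] I4 dispatched to M0
[17] I4 operands ready
[22] I4 complete
[23] R2←I4
[24] I5 dispatched to A1
[25] I5 operands ready
[27] I5 complete
[28] R2←I5
[29] I6 dispatched to A1
[30] I6 operands ready
[32] I6 complete
[33] R3←I6
[34] I7 dispatched to M1
[35] I7 operands ready | I8 dispatched to A1
[40] I7 complete
[41] R3←I7
[42] I8 operands ready
[44] I8 complete
[45] R2←I8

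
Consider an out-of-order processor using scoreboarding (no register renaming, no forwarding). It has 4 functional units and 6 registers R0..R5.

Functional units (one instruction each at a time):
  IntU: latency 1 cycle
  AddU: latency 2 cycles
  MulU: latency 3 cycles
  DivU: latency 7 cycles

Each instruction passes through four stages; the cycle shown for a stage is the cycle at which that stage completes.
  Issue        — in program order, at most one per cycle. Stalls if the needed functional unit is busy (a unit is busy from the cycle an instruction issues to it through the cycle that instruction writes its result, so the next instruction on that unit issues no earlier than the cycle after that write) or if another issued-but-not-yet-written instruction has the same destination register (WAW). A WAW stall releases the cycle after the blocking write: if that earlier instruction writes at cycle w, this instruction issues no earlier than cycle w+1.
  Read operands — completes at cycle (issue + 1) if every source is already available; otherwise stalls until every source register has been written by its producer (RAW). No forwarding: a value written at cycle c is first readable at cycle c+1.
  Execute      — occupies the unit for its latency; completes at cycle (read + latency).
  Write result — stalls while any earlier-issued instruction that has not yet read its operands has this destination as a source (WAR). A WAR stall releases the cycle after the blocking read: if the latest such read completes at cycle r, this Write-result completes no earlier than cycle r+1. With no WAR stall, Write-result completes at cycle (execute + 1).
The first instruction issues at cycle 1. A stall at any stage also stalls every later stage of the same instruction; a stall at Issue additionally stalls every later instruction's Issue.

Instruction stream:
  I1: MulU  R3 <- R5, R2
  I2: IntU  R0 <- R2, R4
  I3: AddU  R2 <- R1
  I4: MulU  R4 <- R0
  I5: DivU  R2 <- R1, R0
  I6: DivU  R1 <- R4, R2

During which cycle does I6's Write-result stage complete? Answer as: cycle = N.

t=1  issue I1 (MulU)
t=2  I1 read-ops · issue I2 (IntU)
t=3  I2 read-ops · issue I3 (AddU)
t=4  I2 finished on IntU · I3 read-ops
t=5  I1 finished on MulU · I2→R0
t=6  I1→R3 · I3 finished on AddU
t=7  I3→R2 · issue I4 (MulU)
t=8  I4 read-ops · issue I5 (DivU)
t=9  I5 read-ops
t=11  I4 finished on MulU
t=12  I4→R4
t=16  I5 finished on DivU
t=17  I5→R2
t=18  issue I6 (DivU)
t=19  I6 read-ops
t=26  I6 finished on DivU
t=27  I6→R1

cycle = 27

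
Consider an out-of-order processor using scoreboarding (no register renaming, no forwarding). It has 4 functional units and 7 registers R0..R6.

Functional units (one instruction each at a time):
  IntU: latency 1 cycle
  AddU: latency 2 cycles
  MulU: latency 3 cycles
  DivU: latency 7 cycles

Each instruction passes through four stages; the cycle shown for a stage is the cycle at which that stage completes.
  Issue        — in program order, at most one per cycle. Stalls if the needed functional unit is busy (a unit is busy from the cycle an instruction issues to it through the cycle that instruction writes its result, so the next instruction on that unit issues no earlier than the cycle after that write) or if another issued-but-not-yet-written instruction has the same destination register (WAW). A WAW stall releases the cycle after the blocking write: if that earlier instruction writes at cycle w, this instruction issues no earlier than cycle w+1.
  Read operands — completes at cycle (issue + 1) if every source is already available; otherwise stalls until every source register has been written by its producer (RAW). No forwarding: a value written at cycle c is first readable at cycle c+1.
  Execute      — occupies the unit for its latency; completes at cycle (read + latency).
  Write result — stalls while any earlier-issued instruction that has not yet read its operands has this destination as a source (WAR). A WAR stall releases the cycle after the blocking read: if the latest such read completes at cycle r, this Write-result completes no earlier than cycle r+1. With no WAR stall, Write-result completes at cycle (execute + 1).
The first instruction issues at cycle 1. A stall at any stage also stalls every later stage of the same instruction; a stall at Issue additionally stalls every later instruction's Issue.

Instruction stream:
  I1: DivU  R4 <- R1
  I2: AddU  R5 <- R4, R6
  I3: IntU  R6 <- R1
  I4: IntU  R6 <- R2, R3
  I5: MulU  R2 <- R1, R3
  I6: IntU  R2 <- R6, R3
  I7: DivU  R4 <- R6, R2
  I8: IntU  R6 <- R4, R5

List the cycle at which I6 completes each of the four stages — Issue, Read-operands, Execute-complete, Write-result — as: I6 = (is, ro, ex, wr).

I6 = (20, 21, 22, 23)

I1  is:1  ro:2  ex:9  wr:10
I2  is:2  ro:11  ex:13  wr:14  — RAW R4: wait I1 write@10
I3  is:3  ro:4  ex:5  wr:12  — WAR R6: wait I2 read@11
I4  is:13  ro:14  ex:15  wr:16  — struct: IntU busy until I3 writes@12
I5  is:14  ro:15  ex:18  wr:19
I6  is:20  ro:21  ex:22  wr:23  — WAW R2: wait I5 write@19
I7  is:21  ro:24  ex:31  wr:32  — RAW R2: wait I6 write@23
I8  is:24  ro:33  ex:34  wr:35  — struct: IntU busy until I6 writes@23, RAW R4: wait I7 write@32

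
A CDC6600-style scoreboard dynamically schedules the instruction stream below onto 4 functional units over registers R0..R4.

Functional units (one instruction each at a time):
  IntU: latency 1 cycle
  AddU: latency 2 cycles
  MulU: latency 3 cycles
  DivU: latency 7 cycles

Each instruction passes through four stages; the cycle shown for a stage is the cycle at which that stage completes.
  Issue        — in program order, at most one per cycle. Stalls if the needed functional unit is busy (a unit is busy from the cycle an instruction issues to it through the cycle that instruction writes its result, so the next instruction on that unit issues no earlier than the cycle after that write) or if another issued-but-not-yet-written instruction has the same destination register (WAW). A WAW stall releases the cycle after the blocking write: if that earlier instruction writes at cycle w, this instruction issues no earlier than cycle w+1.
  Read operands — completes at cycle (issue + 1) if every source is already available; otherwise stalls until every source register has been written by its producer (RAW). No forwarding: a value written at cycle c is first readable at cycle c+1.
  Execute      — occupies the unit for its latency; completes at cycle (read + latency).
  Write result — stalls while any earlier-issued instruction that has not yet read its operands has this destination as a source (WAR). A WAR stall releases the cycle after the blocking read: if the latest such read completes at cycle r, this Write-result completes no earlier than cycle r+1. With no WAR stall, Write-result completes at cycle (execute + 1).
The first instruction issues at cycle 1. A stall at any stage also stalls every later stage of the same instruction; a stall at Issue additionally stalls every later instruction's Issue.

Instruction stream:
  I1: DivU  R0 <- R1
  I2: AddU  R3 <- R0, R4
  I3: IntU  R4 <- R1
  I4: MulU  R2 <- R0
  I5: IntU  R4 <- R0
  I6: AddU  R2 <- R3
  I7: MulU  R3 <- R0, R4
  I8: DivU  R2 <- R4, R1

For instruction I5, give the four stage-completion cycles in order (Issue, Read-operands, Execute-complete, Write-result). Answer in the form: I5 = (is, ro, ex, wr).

I5 = (13, 14, 15, 16)

t=1  I1→DivU
t=2  I1 RO | I2→AddU
t=3  I3→IntU
t=4  I3 RO | I4→MulU
t=5  I3 EX
t=9  I1 EX
t=10  I1 WR R0
t=11  I2 RO | I4 RO
t=12  I3 WR R4
t=13  I2 EX | I5→IntU
t=14  I2 WR R3 | I4 EX | I5 RO
t=15  I4 WR R2 | I5 EX
t=16  I5 WR R4 | I6→AddU
t=17  I6 RO | I7→MulU
t=18  I7 RO
t=19  I6 EX
t=20  I6 WR R2
t=21  I7 EX | I8→DivU
t=22  I7 WR R3 | I8 RO
t=29  I8 EX
t=30  I8 WR R2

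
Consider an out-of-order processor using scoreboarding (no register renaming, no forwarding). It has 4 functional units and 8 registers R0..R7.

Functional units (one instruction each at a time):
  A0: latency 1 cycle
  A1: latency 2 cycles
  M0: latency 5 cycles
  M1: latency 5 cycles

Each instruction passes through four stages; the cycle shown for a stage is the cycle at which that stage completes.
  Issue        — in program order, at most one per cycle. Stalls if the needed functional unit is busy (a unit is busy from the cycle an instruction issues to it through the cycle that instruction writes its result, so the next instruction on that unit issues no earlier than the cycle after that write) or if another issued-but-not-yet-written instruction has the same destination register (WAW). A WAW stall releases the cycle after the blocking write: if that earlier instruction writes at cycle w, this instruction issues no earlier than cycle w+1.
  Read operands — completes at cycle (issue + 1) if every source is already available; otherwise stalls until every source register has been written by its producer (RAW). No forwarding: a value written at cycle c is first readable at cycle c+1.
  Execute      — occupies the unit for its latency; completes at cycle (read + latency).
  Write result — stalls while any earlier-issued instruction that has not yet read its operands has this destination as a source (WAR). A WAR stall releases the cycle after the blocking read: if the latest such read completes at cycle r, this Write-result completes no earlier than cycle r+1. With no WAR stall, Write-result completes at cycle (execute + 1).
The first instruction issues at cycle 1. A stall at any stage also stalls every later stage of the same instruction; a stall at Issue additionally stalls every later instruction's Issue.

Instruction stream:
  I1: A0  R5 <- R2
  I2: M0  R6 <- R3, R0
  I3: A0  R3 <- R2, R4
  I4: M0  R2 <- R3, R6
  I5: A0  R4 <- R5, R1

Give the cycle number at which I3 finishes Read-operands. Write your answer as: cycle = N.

c1: I1→A0
c2: I1 RO, I2→M0
c3: I1 EX, I2 RO
c4: I1 WR R5
c5: I3→A0
c6: I3 RO
c7: I3 EX
c8: I2 EX, I3 WR R3
c9: I2 WR R6
c10: I4→M0
c11: I4 RO, I5→A0
c12: I5 RO
c13: I5 EX
c14: I5 WR R4
c16: I4 EX
c17: I4 WR R2

cycle = 6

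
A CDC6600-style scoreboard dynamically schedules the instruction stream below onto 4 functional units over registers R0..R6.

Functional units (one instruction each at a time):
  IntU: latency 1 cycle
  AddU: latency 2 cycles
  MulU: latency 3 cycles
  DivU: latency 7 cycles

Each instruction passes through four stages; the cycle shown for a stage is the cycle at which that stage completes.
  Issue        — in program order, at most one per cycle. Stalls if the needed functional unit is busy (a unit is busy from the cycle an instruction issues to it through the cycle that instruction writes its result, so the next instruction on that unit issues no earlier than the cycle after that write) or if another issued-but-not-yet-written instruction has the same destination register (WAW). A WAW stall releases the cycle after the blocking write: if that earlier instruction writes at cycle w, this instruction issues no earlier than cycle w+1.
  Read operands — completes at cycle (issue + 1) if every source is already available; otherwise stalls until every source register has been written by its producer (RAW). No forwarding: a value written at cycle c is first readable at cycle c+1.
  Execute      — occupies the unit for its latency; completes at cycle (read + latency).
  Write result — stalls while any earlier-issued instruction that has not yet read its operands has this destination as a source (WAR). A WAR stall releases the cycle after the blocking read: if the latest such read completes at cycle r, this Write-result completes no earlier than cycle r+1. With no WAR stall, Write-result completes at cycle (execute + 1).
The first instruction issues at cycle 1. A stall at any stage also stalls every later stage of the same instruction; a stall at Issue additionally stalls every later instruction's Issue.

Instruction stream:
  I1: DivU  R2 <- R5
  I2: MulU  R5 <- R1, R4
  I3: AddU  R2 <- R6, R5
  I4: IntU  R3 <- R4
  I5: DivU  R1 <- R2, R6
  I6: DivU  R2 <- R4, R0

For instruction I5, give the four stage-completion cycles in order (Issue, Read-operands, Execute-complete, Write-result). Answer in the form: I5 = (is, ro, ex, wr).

c1: issue I1 (DivU)
c2: I1 read-ops | issue I2 (MulU)
c3: I2 read-ops
c6: I2 finished on MulU
c7: I2→R5
c9: I1 finished on DivU
c10: I1→R2
c11: issue I3 (AddU)
c12: I3 read-ops | issue I4 (IntU)
c13: I4 read-ops | issue I5 (DivU)
c14: I3 finished on AddU | I4 finished on IntU
c15: I3→R2 | I4→R3
c16: I5 read-ops
c23: I5 finished on DivU
c24: I5→R1
c25: issue I6 (DivU)
c26: I6 read-ops
c33: I6 finished on DivU
c34: I6→R2

I5 = (13, 16, 23, 24)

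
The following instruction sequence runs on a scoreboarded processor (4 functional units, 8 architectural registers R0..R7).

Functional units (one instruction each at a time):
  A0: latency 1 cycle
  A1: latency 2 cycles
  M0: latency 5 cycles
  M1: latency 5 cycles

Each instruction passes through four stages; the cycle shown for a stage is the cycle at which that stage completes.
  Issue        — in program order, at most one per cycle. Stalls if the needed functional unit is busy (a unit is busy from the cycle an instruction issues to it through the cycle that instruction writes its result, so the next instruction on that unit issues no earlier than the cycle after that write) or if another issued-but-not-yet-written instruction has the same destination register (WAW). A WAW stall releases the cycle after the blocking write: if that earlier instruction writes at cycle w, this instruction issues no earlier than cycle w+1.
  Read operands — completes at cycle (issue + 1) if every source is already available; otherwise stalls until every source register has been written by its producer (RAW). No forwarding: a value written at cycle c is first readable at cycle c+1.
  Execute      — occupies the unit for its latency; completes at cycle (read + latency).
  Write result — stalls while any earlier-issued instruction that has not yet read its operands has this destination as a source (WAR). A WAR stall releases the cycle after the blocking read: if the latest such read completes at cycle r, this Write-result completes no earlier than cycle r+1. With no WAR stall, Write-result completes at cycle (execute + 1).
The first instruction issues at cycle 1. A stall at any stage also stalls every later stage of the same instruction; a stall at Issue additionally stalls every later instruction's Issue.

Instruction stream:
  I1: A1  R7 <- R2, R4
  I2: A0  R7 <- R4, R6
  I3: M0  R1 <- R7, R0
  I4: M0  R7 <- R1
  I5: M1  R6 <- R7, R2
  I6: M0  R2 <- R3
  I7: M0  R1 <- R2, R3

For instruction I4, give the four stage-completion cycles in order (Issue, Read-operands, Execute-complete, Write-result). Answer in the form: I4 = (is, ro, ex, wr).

I4 = (17, 18, 23, 24)

I1  is:1  ro:2  ex:4  wr:5
I2  is:6  ro:7  ex:8  wr:9  — WAW R7: wait I1 write@5
I3  is:7  ro:10  ex:15  wr:16  — RAW R7: wait I2 write@9
I4  is:17  ro:18  ex:23  wr:24  — struct: M0 busy until I3 writes@16
I5  is:18  ro:25  ex:30  wr:31  — RAW R7: wait I4 write@24
I6  is:25  ro:26  ex:31  wr:32  — struct: M0 busy until I4 writes@24
I7  is:33  ro:34  ex:39  wr:40  — struct: M0 busy until I6 writes@32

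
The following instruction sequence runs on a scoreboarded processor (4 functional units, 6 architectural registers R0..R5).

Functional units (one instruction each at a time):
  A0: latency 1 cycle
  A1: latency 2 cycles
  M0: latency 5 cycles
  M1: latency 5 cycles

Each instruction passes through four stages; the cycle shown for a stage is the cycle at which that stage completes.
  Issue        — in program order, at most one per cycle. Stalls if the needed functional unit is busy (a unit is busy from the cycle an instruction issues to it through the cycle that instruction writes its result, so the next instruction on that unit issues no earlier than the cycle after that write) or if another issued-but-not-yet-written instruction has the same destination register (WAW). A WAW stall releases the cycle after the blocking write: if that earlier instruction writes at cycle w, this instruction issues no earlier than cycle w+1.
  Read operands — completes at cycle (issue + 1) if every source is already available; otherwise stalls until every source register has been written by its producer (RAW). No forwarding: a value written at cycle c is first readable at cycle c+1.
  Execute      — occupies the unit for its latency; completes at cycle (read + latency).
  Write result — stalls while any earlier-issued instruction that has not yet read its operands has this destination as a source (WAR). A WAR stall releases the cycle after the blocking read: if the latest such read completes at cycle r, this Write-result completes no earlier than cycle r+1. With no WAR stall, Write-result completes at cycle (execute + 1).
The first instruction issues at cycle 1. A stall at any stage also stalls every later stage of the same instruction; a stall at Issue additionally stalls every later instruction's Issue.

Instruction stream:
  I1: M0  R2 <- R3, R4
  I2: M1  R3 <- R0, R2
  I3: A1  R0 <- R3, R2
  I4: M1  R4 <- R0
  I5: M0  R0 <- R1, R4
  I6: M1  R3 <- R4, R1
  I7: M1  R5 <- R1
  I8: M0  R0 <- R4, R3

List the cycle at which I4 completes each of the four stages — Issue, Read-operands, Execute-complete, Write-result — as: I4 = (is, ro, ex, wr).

I4 = (16, 20, 25, 26)

[1] I1 dispatched to M0
[2] I1 operands ready · I2 dispatched to M1
[3] I3 dispatched to A1
[7] I1 complete
[8] R2←I1
[9] I2 operands ready
[14] I2 complete
[15] R3←I2
[16] I3 operands ready · I4 dispatched to M1
[18] I3 complete
[19] R0←I3
[20] I4 operands ready · I5 dispatched to M0
[25] I4 complete
[26] R4←I4
[27] I5 operands ready · I6 dispatched to M1
[28] I6 operands ready
[32] I5 complete
[33] R0←I5 · I6 complete
[34] R3←I6
[35] I7 dispatched to M1
[36] I7 operands ready · I8 dispatched to M0
[37] I8 operands ready
[41] I7 complete
[42] R5←I7 · I8 complete
[43] R0←I8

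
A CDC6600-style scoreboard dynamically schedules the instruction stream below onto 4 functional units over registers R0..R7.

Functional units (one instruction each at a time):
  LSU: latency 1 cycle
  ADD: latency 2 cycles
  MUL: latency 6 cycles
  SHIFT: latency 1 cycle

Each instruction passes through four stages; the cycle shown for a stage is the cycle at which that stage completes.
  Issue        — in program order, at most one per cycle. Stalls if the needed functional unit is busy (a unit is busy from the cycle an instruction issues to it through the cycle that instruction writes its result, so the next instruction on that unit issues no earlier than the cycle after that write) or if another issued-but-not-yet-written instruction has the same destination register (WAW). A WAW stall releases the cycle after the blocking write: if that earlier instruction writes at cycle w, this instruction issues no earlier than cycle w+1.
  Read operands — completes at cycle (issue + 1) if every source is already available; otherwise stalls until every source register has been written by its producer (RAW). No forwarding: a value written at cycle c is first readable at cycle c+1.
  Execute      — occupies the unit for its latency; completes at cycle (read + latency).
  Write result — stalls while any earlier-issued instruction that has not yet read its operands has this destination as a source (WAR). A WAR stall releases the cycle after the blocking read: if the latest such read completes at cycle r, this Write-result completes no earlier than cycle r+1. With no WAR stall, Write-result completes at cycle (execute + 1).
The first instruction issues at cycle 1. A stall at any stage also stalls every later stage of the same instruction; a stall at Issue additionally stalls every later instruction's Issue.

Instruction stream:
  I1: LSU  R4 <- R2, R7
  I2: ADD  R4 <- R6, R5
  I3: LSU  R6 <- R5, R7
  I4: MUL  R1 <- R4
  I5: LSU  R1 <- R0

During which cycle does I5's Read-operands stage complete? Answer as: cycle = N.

[1] issue I1 (LSU)
[2] I1 read-ops
[3] I1 finished on LSU
[4] I1→R4
[5] issue I2 (ADD)
[6] I2 read-ops · issue I3 (LSU)
[7] I3 read-ops · issue I4 (MUL)
[8] I2 finished on ADD · I3 finished on LSU
[9] I2→R4 · I3→R6
[10] I4 read-ops
[16] I4 finished on MUL
[17] I4→R1
[18] issue I5 (LSU)
[19] I5 read-ops
[20] I5 finished on LSU
[21] I5→R1

cycle = 19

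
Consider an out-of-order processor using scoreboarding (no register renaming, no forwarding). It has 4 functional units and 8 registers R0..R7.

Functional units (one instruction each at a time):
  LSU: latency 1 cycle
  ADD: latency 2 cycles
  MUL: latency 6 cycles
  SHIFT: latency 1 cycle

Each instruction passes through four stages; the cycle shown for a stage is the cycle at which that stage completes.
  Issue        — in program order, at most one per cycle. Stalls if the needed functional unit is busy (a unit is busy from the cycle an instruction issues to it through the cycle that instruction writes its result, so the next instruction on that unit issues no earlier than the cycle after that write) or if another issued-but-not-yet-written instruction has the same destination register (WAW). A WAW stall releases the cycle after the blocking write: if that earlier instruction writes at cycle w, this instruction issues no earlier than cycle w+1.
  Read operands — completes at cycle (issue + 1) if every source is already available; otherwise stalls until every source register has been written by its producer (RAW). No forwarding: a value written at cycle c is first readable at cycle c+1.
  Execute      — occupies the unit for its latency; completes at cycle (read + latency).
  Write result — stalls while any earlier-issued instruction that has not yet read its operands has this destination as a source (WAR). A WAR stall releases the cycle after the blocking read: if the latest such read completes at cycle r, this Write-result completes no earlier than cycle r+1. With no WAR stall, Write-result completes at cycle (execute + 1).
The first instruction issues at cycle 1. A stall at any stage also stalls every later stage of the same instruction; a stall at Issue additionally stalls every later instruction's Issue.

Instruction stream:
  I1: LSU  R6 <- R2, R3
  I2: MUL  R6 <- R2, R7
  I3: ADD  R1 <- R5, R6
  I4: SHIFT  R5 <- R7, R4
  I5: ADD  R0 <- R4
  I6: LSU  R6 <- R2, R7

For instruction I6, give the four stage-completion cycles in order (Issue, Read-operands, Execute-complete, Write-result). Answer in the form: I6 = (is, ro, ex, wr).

I6 = (19, 20, 21, 22)

1) issue 1, read 2, done 3, write 4
2) issue 5, read 6, done 12, write 13  <WAW R6: wait I1 write@4>
3) issue 6, read 14, done 16, write 17  <RAW R6: wait I2 write@13>
4) issue 7, read 8, done 9, write 15  <WAR R5: wait I3 read@14>
5) issue 18, read 19, done 21, write 22  <struct: ADD busy until I3 writes@17>
6) issue 19, read 20, done 21, write 22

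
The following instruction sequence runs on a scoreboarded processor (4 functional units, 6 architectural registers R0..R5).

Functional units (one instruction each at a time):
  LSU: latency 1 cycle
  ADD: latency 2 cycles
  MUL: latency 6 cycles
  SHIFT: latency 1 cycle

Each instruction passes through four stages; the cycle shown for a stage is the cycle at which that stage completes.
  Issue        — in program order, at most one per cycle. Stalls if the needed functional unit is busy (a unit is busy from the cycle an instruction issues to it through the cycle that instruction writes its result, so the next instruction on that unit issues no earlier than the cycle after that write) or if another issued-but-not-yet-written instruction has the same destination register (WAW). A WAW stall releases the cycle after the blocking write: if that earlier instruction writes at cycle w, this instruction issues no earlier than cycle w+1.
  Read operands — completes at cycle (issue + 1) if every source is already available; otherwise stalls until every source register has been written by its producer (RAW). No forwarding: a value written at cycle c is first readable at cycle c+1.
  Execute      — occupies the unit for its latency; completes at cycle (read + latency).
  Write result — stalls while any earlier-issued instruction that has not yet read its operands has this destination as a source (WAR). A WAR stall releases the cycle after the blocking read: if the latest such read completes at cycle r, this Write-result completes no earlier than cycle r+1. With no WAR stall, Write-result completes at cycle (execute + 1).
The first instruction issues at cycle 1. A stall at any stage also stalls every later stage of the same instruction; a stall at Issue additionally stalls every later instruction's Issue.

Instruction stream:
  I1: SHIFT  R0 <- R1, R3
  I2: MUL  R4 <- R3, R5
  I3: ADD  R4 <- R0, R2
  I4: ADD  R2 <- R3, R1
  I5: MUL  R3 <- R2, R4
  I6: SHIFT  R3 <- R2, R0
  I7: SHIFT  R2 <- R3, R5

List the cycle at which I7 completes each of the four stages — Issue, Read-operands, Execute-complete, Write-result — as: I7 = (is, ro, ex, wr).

I7 = (33, 34, 35, 36)

[I1] 1/2/3/4
[I2] 2/3/9/10
[I3] 11/12/14/15  (WAW R4: wait I2 write@10)
[I4] 16/17/19/20  (struct: ADD busy until I3 writes@15)
[I5] 17/21/27/28  (RAW R2: wait I4 write@20)
[I6] 29/30/31/32  (WAW R3: wait I5 write@28)
[I7] 33/34/35/36  (struct: SHIFT busy until I6 writes@32)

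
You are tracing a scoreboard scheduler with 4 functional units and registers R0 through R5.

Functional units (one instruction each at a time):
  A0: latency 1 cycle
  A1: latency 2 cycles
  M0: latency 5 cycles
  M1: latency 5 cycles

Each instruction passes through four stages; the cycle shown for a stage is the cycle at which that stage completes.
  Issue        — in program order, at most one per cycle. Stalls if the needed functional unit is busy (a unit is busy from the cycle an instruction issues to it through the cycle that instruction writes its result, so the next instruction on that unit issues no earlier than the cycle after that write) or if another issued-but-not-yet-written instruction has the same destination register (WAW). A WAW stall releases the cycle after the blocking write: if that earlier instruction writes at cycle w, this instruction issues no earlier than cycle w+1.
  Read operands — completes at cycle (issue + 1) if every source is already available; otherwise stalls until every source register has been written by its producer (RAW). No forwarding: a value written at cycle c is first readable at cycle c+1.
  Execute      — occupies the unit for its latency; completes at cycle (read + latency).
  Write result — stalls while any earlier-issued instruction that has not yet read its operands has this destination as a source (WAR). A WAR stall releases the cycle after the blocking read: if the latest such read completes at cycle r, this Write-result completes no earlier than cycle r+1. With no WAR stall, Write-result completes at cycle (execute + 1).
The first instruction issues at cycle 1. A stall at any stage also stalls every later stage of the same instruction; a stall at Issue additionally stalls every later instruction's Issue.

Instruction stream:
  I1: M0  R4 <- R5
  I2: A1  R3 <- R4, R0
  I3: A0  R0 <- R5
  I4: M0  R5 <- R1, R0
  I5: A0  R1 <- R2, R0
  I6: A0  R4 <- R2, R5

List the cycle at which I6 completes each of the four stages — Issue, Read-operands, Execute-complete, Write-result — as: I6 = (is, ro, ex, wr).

1) issue 1, read 2, done 7, write 8
2) issue 2, read 9, done 11, write 12  <RAW R4: wait I1 write@8>
3) issue 3, read 4, done 5, write 10  <WAR R0: wait I2 read@9>
4) issue 9, read 11, done 16, write 17  <struct: M0 busy until I1 writes@8 / RAW R0: wait I3 write@10>
5) issue 11, read 12, done 13, write 14  <struct: A0 busy until I3 writes@10>
6) issue 15, read 18, done 19, write 20  <struct: A0 busy until I5 writes@14 / RAW R5: wait I4 write@17>

I6 = (15, 18, 19, 20)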